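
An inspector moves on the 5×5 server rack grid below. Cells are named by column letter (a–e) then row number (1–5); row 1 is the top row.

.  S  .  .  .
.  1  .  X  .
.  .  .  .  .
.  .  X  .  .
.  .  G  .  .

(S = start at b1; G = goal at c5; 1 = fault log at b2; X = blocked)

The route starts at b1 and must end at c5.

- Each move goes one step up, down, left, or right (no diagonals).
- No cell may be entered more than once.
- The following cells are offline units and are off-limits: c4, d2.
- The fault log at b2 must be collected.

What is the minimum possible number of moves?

5

Any route passes through b2 somewhere between b1 and c5. Summing Manhattan distances along the two legs (b1 → b2 → c5) gives a lower bound of 1 + 4 = 5 moves.
A route of 5 moves achieves this: b1 → b2 → b3 → b4 → b5 → c5.
Since 5 matches the lower bound, it is optimal.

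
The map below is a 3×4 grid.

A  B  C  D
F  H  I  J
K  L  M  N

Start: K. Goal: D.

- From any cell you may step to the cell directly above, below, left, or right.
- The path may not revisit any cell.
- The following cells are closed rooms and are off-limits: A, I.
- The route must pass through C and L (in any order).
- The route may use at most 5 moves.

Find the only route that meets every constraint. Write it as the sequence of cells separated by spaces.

The 5-move cap with required stops at C, L leaves no slack for detours.
Route from K: right 1 to L, up 2 to B, right 2 to D — 5 moves in all.
Check: all required cells visited; 5 ≤ 5 moves.

K L H B C D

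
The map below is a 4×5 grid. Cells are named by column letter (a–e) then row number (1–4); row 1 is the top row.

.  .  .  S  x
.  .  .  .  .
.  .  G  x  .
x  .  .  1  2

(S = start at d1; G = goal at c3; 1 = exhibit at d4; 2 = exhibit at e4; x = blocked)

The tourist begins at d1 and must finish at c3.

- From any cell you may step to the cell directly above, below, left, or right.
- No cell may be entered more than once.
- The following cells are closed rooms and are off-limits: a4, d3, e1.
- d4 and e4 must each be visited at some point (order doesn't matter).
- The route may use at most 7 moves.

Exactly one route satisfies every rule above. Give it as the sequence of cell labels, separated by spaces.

The budget equals the shortest possible length, so every move has to be on a shortest route through the required cells.
Route from d1: down 1 to d2, right 1 to e2, down 2 to e4, left 2 to c4, up 1 to c3 — 7 moves in all.
Check: all required cells visited; 7 ≤ 7 moves.

d1 d2 e2 e3 e4 d4 c4 c3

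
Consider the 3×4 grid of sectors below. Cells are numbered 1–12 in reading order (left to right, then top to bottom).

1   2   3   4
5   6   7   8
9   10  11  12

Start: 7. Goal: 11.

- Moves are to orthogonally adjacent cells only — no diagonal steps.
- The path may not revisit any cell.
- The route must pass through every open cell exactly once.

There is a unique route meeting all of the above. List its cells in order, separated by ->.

7 -> 6 -> 10 -> 9 -> 5 -> 1 -> 2 -> 3 -> 4 -> 8 -> 12 -> 11

Need to visit all 12 open cells exactly once, starting at 7 and ending at 11.
Cell 4 has only two open neighbours (8 and 3), so the path must pass straight through it: one of those is the cell it's entered from and the other is where it exits.
Route from 7: left 1 to 6, down 1 to 10, left 1 to 9, up 2 to 1, right 3 to 4, down 2 to 12, left 1 to 11 — 11 moves in all.
Check: all 12 open cells covered.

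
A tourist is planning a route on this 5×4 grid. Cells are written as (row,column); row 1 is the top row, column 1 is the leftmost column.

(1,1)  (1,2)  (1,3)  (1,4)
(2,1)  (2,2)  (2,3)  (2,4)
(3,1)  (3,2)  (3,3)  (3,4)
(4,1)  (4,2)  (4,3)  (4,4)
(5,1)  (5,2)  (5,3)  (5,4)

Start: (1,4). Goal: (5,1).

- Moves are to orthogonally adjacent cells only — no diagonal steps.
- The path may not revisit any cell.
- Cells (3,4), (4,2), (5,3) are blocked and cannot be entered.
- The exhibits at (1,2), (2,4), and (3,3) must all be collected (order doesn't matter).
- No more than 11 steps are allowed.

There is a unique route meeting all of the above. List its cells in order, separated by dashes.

Any route must reach (1,2), (2,4), and (3,3) and still end at (5,1) within 11 moves, so the order of the required stops is forced.
Route from (1,4): down to (2,4), left to (2,3), down to (3,3), left to (3,2), 2× up (reaching (1,2)), left to (1,1), 4× down (reaching (5,1)) — 11 moves in all.
Check: all required cells visited; 11 ≤ 11 moves.

(1,4) - (2,4) - (2,3) - (3,3) - (3,2) - (2,2) - (1,2) - (1,1) - (2,1) - (3,1) - (4,1) - (5,1)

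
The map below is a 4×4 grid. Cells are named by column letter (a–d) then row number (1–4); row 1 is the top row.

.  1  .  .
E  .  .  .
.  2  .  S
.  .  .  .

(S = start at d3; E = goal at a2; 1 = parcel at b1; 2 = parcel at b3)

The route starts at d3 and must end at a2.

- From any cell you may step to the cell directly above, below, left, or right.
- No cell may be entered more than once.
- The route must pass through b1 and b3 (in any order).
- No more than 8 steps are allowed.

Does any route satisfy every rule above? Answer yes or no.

One route that works: d3 → c3 → b3 → b2 → b1 → a1 → a2.

yes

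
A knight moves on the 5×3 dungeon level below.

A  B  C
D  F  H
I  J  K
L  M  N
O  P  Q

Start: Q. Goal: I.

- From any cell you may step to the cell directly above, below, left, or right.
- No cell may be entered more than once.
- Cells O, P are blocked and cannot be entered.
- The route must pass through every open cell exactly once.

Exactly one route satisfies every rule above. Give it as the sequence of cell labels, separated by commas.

Q, N, K, H, C, B, A, D, F, J, M, L, I

Need to visit all 13 open cells exactly once, starting at Q and ending at I.
Cell A has only two open neighbours (D and B), so the path must pass straight through it: one of those is the cell it's entered from and the other is where it exits.
Route from Q: 4× up (reaching C), 2× left (reaching A), down to D, right to F, 2× down (reaching M), left to L, up to I — 12 moves in all.
Check: all 13 open cells covered.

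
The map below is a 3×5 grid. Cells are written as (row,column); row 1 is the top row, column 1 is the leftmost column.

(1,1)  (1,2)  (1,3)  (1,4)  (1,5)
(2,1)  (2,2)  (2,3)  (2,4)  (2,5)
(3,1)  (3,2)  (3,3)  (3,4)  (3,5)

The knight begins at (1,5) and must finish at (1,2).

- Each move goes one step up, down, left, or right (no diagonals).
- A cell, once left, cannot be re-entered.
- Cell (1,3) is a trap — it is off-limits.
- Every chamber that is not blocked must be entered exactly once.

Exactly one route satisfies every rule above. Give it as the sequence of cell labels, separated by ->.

(1,5) -> (1,4) -> (2,4) -> (2,5) -> (3,5) -> (3,4) -> (3,3) -> (2,3) -> (2,2) -> (3,2) -> (3,1) -> (2,1) -> (1,1) -> (1,2)

Need to visit all 14 open cells exactly once, starting at (1,5) and ending at (1,2).
Cell (1,4) has only two open neighbours ((2,4) and (1,5)), so the path must pass straight through it: one of those is the cell it's entered from and the other is where it exits.
Route from (1,5): left 1 to (1,4), down 1 to (2,4), right 1 to (2,5), down 1 to (3,5), left 2 to (3,3), up 1 to (2,3), left 1 to (2,2), down 1 to (3,2), left 1 to (3,1), up 2 to (1,1), right 1 to (1,2) — 13 moves in all.
Check: all 14 open cells covered.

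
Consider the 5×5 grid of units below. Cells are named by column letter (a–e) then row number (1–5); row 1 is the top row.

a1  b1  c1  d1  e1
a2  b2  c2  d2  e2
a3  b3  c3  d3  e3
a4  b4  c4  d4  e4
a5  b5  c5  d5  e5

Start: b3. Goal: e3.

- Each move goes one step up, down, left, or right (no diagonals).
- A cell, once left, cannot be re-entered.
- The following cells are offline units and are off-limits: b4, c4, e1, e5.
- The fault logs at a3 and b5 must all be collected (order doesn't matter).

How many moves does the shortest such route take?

Any route passes through a3 and b5 in some order between b3 and e3. Summing Manhattan distances along each leg and taking the cheapest ordering (b3 → b5 → a3 → e3) gives a lower bound of 2 + 3 + 4 = 9 moves.
A route of 9 moves achieves this: b3 → a3 → a4 → a5 → b5 → c5 → d5 → d4 → d3 → e3.
Since 9 matches the lower bound, it is optimal.

9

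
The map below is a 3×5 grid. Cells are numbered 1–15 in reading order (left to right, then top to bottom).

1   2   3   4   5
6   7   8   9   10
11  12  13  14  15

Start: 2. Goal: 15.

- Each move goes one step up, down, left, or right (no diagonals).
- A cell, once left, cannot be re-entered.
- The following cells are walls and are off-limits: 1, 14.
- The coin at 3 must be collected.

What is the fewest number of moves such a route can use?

5

Any route passes through 3 somewhere between 2 and 15. Summing Manhattan distances along the two legs (2 → 3 → 15) gives a lower bound of 1 + 4 = 5 moves.
A route of 5 moves achieves this: 2 → 3 → 8 → 9 → 10 → 15.
Since 5 matches the lower bound, it is optimal.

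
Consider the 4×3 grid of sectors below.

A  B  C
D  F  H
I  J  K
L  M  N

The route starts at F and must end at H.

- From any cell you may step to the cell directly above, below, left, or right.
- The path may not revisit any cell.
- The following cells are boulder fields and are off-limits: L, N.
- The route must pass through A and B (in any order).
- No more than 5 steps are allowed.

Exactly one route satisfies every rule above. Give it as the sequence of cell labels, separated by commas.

The budget equals the shortest possible length, so every move has to be on a shortest route through the required cells.
Route from F: left to D, up to A, 2× right (reaching C), down to H — 5 moves in all.
Check: all required cells visited; 5 ≤ 5 moves.

F, D, A, B, C, H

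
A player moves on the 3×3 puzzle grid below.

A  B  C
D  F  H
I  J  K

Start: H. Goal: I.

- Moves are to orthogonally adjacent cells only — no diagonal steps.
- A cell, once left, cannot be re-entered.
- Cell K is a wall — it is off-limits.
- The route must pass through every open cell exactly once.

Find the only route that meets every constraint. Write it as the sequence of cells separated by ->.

H -> C -> B -> A -> D -> F -> J -> I

Need to visit all 8 open cells exactly once, starting at H and ending at I.
Route from H: up to C, 2× left (reaching A), down to D, right to F, down to J, left to I — 7 moves in all.
Check: all 8 open cells covered.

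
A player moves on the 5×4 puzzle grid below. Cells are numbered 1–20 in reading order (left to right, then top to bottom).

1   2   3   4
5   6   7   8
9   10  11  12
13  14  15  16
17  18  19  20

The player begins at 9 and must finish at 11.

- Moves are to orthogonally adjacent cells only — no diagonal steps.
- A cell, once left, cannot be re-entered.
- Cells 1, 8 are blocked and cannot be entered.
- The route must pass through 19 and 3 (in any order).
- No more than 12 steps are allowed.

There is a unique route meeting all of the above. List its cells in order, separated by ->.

9 -> 13 -> 17 -> 18 -> 19 -> 15 -> 14 -> 10 -> 6 -> 2 -> 3 -> 7 -> 11

The 12-move cap with required stops at 19, 3 leaves no slack for detours.
Route from 9: down 2 to 17, right 2 to 19, up 1 to 15, left 1 to 14, up 3 to 2, right 1 to 3, down 2 to 11 — 12 moves in all.
Check: all required cells visited; 12 ≤ 12 moves.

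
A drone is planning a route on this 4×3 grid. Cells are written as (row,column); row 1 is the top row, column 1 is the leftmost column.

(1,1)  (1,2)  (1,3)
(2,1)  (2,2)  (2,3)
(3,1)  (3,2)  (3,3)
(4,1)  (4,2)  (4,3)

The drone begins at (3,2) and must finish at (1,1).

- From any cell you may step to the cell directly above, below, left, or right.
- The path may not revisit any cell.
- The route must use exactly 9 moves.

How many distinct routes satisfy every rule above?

7

Need simple routes of exactly 9 moves from (3,2) to (1,1) (Manhattan distance 3, so 3 moves are spent on a detour and 3 undoing it).
Enumerating: (3,2) (2,2) (2,3) (3,3) (4,3) (4,2) (4,1) (3,1) (2,1) (1,1) | (3,2) (4,2) (4,1) (3,1) (2,1) (2,2) (2,3) (1,3) (1,2) (1,1) | (3,2) (4,2) (4,3) (3,3) (2,3) (1,3) (1,2) (2,2) (2,1) (1,1) | (3,2) (3,1) (4,1) (4,2) (4,3) (3,3) (2,3) (1,3) (1,2) (1,1) | (3,2) (3,1) (4,1) (4,2) (4,3) (3,3) (2,3) (2,2) (1,2) (1,1) | (3,2) (3,1) (4,1) (4,2) (4,3) (3,3) (2,3) (2,2) (2,1) (1,1) | (3,2) (3,3) (4,3) (4,2) (4,1) (3,1) (2,1) (2,2) (1,2) (1,1).
That gives 7 routes.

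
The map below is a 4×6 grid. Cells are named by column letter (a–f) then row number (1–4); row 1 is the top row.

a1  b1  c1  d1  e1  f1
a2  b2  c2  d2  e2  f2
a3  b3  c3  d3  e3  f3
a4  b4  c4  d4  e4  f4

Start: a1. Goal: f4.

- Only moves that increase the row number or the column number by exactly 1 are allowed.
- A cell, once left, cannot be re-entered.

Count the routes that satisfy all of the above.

56

A right/down-only route from a1 to f4 makes exactly 3 down-moves and 5 right-moves in some order.
With no other constraints that would be C(8,3) = 56 routes.
That gives 56 routes.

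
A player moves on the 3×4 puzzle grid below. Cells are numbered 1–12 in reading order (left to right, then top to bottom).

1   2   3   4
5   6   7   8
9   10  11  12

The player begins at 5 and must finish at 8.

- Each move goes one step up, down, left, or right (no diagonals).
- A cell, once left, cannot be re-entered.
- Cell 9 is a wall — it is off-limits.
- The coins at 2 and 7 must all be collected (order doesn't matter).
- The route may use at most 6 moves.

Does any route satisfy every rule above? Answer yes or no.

yes

One route that works: 5 → 1 → 2 → 6 → 7 → 8.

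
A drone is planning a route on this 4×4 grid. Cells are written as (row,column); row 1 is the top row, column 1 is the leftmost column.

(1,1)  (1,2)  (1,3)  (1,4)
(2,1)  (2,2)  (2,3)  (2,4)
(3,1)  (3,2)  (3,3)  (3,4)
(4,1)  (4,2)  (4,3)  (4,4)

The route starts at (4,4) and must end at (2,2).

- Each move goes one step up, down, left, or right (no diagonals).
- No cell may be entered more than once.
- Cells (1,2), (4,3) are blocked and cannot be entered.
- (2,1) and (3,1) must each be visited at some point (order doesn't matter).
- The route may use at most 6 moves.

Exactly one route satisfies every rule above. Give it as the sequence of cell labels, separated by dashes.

(4,4) - (3,4) - (3,3) - (3,2) - (3,1) - (2,1) - (2,2)

The 6-move cap with required stops at (2,1), (3,1) leaves no slack for detours.
Route from (4,4): up 1 to (3,4), left 3 to (3,1), up 1 to (2,1), right 1 to (2,2) — 6 moves in all.
Check: all required cells visited; 6 ≤ 6 moves.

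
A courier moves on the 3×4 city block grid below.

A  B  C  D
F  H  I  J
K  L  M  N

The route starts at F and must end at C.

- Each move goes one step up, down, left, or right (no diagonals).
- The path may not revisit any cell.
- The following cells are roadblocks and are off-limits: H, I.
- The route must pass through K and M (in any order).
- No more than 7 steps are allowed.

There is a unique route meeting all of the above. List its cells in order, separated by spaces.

F K L M N J D C

The 7-move cap with required stops at K, M leaves no slack for detours.
Route from F: down to K, 3× right (reaching N), 2× up (reaching D), left to C — 7 moves in all.
Check: all required cells visited; 7 ≤ 7 moves.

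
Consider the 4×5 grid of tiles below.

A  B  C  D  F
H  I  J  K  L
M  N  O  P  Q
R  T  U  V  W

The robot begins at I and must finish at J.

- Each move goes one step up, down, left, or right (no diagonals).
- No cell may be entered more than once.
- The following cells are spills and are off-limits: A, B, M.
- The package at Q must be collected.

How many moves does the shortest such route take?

Any route passes through Q somewhere between I and J. Summing Manhattan distances along the two legs (I → Q → J) gives a lower bound of 4 + 3 = 7 moves.
A route of 7 moves achieves this: I → N → O → P → Q → L → K → J.
Since 7 matches the lower bound, it is optimal.

7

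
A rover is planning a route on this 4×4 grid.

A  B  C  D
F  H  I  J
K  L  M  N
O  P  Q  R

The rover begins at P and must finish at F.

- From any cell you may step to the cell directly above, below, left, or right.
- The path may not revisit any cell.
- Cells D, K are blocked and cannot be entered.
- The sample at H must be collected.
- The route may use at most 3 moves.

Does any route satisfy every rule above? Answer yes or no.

One route that works: P → L → H → F.

yes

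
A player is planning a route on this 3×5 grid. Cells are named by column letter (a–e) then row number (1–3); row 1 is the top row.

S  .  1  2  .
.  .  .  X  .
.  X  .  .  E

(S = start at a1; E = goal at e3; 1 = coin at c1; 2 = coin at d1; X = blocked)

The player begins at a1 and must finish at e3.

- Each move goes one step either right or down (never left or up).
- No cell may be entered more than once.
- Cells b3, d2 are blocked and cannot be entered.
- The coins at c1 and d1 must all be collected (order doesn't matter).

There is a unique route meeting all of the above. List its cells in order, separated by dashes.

Moves only go right or down, so the column and row indices never decrease.
Route from a1: 4× right (reaching e1), 2× down (reaching e3) — 6 moves in all.
Check: all required cells visited.

a1 - b1 - c1 - d1 - e1 - e2 - e3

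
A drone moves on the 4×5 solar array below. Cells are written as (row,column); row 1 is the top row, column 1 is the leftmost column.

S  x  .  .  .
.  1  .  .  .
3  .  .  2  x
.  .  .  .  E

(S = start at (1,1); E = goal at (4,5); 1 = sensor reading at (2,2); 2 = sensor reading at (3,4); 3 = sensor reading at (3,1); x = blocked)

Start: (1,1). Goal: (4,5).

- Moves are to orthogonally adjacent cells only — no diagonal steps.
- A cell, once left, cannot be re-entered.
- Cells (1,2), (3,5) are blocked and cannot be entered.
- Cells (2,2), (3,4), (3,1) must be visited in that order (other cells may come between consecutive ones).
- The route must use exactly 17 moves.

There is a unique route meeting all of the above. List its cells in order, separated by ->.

The waypoints must appear in the order (2,2), (3,4), (3,1), with no cell reused.
Route from (1,1): down to (2,1), 2× right (reaching (2,3)), up to (1,3), 2× right (reaching (1,5)), down to (2,5), left to (2,4), down to (3,4), 3× left (reaching (3,1)), down to (4,1), 4× right (reaching (4,5)) — 17 moves in all.
Check: order respected (1 at step 2, 2 at step 9, 3 at step 12); 17 moves as required.

(1,1) -> (2,1) -> (2,2) -> (2,3) -> (1,3) -> (1,4) -> (1,5) -> (2,5) -> (2,4) -> (3,4) -> (3,3) -> (3,2) -> (3,1) -> (4,1) -> (4,2) -> (4,3) -> (4,4) -> (4,5)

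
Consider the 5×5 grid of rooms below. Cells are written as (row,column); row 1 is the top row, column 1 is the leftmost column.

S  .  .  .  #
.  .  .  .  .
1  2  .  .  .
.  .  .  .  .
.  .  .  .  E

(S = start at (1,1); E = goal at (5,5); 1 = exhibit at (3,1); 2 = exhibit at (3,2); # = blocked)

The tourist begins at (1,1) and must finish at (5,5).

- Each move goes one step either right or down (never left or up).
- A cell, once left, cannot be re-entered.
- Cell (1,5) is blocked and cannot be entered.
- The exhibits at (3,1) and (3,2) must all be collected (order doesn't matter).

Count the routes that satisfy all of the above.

10

A right/down-only route from (1,1) to (5,5) makes exactly 4 down-moves and 4 right-moves in some order.
With no other constraints that would be C(8,4) = 70 routes.
A monotone route can only reach the required cells in the order (3,1), (3,2), so split there and multiply the segment counts (each segment already excludes blocked cells): (1,1)→(3,1): 1; (3,1)→(3,2): 1; (3,2)→(5,5): 10; product = 10.
That gives 10 routes.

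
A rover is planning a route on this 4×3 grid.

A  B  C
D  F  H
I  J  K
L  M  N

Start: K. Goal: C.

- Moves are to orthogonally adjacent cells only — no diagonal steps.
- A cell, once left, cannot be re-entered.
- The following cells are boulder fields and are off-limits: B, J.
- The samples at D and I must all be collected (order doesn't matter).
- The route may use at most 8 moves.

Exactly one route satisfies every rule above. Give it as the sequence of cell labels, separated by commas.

K, N, M, L, I, D, F, H, C

Any route must reach D and I and still end at C within 8 moves, so the order of the required stops is forced.
Route from K: down 1 to N, left 2 to L, up 2 to D, right 2 to H, up 1 to C — 8 moves in all.
Check: all required cells visited; 8 ≤ 8 moves.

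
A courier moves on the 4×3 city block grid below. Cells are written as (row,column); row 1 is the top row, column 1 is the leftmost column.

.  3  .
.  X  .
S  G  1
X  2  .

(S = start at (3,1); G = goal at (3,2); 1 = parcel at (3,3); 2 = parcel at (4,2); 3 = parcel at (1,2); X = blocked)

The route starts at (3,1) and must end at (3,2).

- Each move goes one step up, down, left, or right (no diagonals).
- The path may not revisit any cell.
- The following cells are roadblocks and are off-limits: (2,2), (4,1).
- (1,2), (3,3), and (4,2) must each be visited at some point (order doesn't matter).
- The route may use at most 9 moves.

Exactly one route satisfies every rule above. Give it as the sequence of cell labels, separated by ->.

The budget equals the shortest possible length, so every move has to be on a shortest route through the required cells.
Route from (3,1): up 2 to (1,1), right 2 to (1,3), down 3 to (4,3), left 1 to (4,2), up 1 to (3,2) — 9 moves in all.
Check: all required cells visited; 9 ≤ 9 moves.

(3,1) -> (2,1) -> (1,1) -> (1,2) -> (1,3) -> (2,3) -> (3,3) -> (4,3) -> (4,2) -> (3,2)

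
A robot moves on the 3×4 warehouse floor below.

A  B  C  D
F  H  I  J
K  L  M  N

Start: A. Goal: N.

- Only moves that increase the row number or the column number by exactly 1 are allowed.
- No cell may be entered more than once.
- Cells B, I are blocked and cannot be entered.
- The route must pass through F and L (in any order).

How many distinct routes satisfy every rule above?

A right/down-only route from A to N makes exactly 2 down-moves and 3 right-moves in some order.
With no other constraints that would be C(5,2) = 10 routes.
A monotone route can only reach the required cells in the order F, L, so split there and multiply the segment counts (each segment already excludes blocked cells): A→F: 1; F→L: 2; L→N: 1; product = 2.
That gives 2 routes.

2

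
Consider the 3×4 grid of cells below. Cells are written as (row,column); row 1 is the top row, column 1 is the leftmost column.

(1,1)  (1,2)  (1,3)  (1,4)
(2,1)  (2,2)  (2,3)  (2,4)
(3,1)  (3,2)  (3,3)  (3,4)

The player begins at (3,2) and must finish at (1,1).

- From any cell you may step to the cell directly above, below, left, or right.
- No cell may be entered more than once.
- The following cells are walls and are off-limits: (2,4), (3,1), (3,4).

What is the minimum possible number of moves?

The Manhattan distance from (3,2) to (1,1) is |3−1| + |2−1| = 3, so at least 3 moves are needed.
A route of 3 moves achieves this: (3,2) → (2,2) → (1,2) → (1,1).
Since 3 matches the lower bound, it is optimal.

3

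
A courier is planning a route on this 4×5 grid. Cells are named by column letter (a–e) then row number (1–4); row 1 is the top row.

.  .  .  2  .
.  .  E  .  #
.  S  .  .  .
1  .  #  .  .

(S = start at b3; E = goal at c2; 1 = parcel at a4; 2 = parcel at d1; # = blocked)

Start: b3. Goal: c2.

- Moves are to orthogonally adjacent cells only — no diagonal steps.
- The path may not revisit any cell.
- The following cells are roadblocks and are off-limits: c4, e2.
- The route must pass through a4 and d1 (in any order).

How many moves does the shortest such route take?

10

Any route passes through a4 and d1 in some order between b3 and c2. Summing Manhattan distances along each leg and taking the cheapest ordering (b3 → a4 → d1 → c2) gives a lower bound of 2 + 6 + 2 = 10 moves.
A route of 10 moves achieves this: b3 → b4 → a4 → a3 → a2 → a1 → b1 → c1 → d1 → d2 → c2.
Since 10 matches the lower bound, it is optimal.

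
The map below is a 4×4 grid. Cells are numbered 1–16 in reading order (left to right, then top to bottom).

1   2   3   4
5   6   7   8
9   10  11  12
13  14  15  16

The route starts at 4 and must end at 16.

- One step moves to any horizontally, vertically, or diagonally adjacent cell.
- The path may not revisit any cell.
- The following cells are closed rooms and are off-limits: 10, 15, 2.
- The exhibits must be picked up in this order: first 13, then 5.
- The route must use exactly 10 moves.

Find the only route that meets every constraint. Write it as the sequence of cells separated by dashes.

4 - 8 - 11 - 14 - 13 - 9 - 5 - 6 - 7 - 12 - 16

The waypoints must appear in the order 13, 5, with no cell reused.
Route from 4: down 1 to 8, down-left 2 to 14, left 1 to 13, up 2 to 5, right 2 to 7, down-right 1 to 12, down 1 to 16 — 10 moves in all.
Check: order respected (13 at step 4, 5 at step 6); 10 moves as required.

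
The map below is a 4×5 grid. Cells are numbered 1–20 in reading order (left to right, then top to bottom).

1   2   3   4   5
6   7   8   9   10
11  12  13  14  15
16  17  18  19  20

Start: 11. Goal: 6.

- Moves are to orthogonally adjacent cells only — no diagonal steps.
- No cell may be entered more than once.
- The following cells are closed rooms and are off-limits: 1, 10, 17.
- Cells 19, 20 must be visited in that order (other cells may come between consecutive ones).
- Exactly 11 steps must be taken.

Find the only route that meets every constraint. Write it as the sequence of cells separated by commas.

11, 12, 13, 18, 19, 20, 15, 14, 9, 8, 7, 6

The waypoints must appear in the order 19, 20, with no cell reused.
Route from 11: right 2 to 13, down 1 to 18, right 2 to 20, up 1 to 15, left 1 to 14, up 1 to 9, left 3 to 6 — 11 moves in all.
Check: order respected (19 at step 4, 20 at step 5); 11 moves as required.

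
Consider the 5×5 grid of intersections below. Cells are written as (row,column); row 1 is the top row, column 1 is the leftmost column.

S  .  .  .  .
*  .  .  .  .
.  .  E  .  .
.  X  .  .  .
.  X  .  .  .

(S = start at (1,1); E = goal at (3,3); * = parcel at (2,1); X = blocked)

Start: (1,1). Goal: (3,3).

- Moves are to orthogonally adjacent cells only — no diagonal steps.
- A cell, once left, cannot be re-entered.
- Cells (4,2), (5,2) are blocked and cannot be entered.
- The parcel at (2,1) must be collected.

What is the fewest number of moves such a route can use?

Any route passes through (2,1) somewhere between (1,1) and (3,3). Summing Manhattan distances along the two legs ((1,1) → (2,1) → (3,3)) gives a lower bound of 1 + 3 = 4 moves.
A route of 4 moves achieves this: (1,1) → (2,1) → (3,1) → (3,2) → (3,3).
Since 4 matches the lower bound, it is optimal.

4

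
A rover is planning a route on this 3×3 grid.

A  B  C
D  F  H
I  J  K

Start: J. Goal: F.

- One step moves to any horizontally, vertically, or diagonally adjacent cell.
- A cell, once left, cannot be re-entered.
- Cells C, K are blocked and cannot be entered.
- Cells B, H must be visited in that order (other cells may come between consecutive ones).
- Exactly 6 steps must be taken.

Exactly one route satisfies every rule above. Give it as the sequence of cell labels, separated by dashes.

The waypoints must appear in the order B, H, with no cell reused.
Route from J: left 1 to I, up 2 to A, right 1 to B, down-right 1 to H, left 1 to F — 6 moves in all.
Check: order respected (B at step 4, H at step 5); 6 moves as required.

J - I - D - A - B - H - F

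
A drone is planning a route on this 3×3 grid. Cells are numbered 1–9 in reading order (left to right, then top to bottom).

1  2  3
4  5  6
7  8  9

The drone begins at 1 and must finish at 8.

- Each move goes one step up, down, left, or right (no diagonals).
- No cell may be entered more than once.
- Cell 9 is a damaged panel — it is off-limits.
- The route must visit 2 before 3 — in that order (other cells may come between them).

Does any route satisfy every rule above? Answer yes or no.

One route that works: 1 → 2 → 3 → 6 → 5 → 8.

yes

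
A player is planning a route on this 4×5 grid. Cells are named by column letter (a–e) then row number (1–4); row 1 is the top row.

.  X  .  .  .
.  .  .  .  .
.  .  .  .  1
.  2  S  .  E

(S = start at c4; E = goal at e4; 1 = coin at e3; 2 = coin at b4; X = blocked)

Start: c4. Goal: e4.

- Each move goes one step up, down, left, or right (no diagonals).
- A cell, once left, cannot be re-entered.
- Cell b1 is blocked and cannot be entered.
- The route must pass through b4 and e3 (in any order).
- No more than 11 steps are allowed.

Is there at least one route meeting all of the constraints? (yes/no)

One route that works: c4 → b4 → b3 → c3 → d3 → e3 → e4.

yes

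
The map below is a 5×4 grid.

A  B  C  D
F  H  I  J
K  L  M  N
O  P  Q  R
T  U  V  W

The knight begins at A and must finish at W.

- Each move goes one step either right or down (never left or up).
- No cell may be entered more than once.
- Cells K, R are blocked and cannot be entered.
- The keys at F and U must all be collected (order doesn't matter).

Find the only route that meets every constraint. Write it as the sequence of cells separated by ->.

A -> F -> H -> L -> P -> U -> V -> W

Moves only go right or down, so the column and row indices never decrease.
Route from A: down to F, right to H, 3× down (reaching U), 2× right (reaching W) — 7 moves in all.
Check: all required cells visited.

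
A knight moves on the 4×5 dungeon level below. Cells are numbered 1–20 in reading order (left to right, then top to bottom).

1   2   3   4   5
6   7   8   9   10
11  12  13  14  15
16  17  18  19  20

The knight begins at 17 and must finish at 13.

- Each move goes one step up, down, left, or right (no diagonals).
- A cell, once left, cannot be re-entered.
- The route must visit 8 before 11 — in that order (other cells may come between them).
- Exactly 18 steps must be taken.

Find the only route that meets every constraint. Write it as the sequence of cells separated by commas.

The waypoints must appear in the order 8, 11, with no cell reused.
Route from 17: right 3 to 20, up 1 to 15, left 1 to 14, up 1 to 9, right 1 to 10, up 1 to 5, left 2 to 3, down 1 to 8, left 1 to 7, up 1 to 2, left 1 to 1, down 2 to 11, right 2 to 13 — 18 moves in all.
Check: order respected (8 at step 11, 11 at step 16); 18 moves as required.

17, 18, 19, 20, 15, 14, 9, 10, 5, 4, 3, 8, 7, 2, 1, 6, 11, 12, 13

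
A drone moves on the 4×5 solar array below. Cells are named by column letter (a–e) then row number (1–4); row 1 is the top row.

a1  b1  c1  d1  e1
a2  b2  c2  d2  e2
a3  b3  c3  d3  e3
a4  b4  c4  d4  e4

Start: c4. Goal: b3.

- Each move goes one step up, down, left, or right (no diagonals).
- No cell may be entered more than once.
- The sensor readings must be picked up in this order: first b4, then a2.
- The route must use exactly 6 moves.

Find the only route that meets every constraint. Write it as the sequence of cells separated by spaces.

The waypoints must appear in the order b4, a2, with no cell reused.
Route from c4: left 2 to a4, up 2 to a2, right 1 to b2, down 1 to b3 — 6 moves in all.
Check: order respected (b4 at step 1, a2 at step 4); 6 moves as required.

c4 b4 a4 a3 a2 b2 b3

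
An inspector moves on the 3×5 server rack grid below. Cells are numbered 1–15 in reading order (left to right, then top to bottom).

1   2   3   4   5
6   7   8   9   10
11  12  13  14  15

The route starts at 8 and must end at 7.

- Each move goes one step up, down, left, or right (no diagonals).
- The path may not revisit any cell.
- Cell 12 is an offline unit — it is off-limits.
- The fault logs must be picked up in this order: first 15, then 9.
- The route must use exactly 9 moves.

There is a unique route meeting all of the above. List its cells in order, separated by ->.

8 -> 13 -> 14 -> 15 -> 10 -> 9 -> 4 -> 3 -> 2 -> 7

The waypoints must appear in the order 15, 9, with no cell reused.
Route from 8: down 1 to 13, right 2 to 15, up 1 to 10, left 1 to 9, up 1 to 4, left 2 to 2, down 1 to 7 — 9 moves in all.
Check: order respected (15 at step 3, 9 at step 5); 9 moves as required.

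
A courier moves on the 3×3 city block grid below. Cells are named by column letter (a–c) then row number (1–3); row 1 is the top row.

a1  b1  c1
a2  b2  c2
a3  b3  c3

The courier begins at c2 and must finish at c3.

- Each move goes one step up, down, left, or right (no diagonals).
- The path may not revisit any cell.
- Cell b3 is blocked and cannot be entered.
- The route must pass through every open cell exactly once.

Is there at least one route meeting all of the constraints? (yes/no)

Cell a3 has only one open neighbour but is neither the start nor the goal, so a Hamiltonian route would have to both enter and leave it through the same neighbour — impossible without revisiting.

no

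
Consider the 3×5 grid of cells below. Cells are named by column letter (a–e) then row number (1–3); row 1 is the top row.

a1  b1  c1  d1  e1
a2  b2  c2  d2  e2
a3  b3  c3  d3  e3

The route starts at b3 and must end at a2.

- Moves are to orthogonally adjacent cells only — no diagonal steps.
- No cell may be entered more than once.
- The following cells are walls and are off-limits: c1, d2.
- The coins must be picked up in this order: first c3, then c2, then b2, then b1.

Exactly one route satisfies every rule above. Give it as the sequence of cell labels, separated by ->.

b3 -> c3 -> c2 -> b2 -> b1 -> a1 -> a2

The waypoints must appear in the order c3, c2, b2, b1, with no cell reused.
Route from b3: right to c3, up to c2, left to b2, up to b1, left to a1, down to a2 — 6 moves in all.
Check: order respected (c3 at step 1, c2 at step 2, b2 at step 3, b1 at step 4).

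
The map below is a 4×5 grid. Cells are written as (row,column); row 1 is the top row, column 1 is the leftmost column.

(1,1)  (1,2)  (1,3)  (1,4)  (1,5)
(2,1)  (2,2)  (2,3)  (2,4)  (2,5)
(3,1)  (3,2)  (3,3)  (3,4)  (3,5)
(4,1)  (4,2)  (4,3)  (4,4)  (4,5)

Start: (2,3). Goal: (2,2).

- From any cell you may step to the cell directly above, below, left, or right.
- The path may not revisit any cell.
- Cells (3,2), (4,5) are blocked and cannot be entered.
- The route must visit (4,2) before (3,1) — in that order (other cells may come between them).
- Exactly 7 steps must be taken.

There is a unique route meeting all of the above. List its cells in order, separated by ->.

The waypoints must appear in the order (4,2), (3,1), with no cell reused.
Route from (2,3): 2× down (reaching (4,3)), 2× left (reaching (4,1)), 2× up (reaching (2,1)), right to (2,2) — 7 moves in all.
Check: order respected ((4,2) at step 3, (3,1) at step 5); 7 moves as required.

(2,3) -> (3,3) -> (4,3) -> (4,2) -> (4,1) -> (3,1) -> (2,1) -> (2,2)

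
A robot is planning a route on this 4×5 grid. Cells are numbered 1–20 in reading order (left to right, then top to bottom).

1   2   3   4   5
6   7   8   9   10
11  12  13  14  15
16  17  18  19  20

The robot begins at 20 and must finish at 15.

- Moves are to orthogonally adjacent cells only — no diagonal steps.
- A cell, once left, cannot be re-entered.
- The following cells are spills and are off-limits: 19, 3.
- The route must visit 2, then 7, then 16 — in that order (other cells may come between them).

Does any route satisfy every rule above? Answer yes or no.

no

Every way from 20 to 2 runs through 15 — but 15 is where the route must end, so it would be entered once on the way to 2 and again at the finish.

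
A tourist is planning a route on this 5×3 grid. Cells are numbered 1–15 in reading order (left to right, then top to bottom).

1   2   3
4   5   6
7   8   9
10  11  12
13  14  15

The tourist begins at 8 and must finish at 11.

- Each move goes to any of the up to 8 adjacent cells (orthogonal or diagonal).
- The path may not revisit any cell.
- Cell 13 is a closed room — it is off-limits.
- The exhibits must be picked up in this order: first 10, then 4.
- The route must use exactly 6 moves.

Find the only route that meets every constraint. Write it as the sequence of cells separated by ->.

The waypoints must appear in the order 10, 4, with no cell reused.
Route from 8: down-left to 10, 2× up (reaching 4), right to 5, down-right to 9, down-left to 11 — 6 moves in all.
Check: order respected (10 at step 1, 4 at step 3); 6 moves as required.

8 -> 10 -> 7 -> 4 -> 5 -> 9 -> 11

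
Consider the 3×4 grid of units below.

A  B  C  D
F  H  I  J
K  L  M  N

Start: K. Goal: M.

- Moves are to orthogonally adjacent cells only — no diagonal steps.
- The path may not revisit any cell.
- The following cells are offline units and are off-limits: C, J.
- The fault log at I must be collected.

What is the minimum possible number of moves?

4

Any route passes through I somewhere between K and M. Summing Manhattan distances along the two legs (K → I → M) gives a lower bound of 3 + 1 = 4 moves.
A route of 4 moves achieves this: K → F → H → I → M.
Since 4 matches the lower bound, it is optimal.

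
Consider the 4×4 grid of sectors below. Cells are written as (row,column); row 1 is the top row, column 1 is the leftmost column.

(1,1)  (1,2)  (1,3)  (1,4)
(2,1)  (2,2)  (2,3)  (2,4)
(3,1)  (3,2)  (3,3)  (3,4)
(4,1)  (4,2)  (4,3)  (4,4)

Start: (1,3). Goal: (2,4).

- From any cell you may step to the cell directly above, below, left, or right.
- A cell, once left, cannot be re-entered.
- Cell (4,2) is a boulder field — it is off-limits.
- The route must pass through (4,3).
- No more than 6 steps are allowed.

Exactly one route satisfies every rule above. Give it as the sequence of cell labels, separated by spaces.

(1,3) (2,3) (3,3) (4,3) (4,4) (3,4) (2,4)

The 6-move cap with required stops at (4,3) leaves no slack for detours.
Route from (1,3): down 3 to (4,3), right 1 to (4,4), up 2 to (2,4) — 6 moves in all.
Check: all required cells visited; 6 ≤ 6 moves.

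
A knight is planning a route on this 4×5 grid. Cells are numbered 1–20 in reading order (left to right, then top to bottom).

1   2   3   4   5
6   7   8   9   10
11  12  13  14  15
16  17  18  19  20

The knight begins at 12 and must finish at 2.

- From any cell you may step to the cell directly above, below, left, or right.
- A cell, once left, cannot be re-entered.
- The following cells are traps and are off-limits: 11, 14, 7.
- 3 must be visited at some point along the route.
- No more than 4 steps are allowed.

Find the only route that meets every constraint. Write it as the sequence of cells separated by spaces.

The 4-move cap with required stops at 3 leaves no slack for detours.
Route from 12: right 1 to 13, up 2 to 3, left 1 to 2 — 4 moves in all.
Check: all required cells visited; 4 ≤ 4 moves.

12 13 8 3 2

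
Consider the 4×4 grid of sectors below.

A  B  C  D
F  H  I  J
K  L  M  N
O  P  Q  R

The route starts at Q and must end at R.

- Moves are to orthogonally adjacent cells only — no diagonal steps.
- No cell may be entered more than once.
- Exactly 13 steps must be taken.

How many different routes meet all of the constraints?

Need simple routes of exactly 13 moves from Q to R (Manhattan distance 1, so 6 moves are spent on a detour and 6 undoing it).
Branch systematically from the start, pruning whenever the remaining move budget drops below the Manhattan distance to R or differs from it in parity. Grouping the completions by first move — via M: 8; via P: 16 (no valid completion starts via R) — and summing: 8 + 16 = 24.
That gives 24 routes.

24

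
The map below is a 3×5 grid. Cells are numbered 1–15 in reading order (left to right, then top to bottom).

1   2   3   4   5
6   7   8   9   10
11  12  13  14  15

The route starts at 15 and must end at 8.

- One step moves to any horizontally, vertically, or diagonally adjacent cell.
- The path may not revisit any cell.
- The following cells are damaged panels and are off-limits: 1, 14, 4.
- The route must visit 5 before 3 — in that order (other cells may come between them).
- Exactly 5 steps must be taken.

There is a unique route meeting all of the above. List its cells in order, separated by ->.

15 -> 10 -> 5 -> 9 -> 3 -> 8

The waypoints must appear in the order 5, 3, with no cell reused.
Route from 15: up 2 to 5, down-left 1 to 9, up-left 1 to 3, down 1 to 8 — 5 moves in all.
Check: order respected (5 at step 2, 3 at step 4); 5 moves as required.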